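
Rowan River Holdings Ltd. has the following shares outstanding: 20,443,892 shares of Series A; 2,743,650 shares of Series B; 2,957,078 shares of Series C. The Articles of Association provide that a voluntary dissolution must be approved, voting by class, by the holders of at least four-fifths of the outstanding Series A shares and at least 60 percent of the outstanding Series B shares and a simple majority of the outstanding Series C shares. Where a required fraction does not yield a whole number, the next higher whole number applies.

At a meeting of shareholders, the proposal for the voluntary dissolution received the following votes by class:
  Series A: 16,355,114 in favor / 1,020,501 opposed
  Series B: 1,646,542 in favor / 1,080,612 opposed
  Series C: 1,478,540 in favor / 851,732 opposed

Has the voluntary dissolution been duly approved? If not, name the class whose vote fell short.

Approved — every class gave the required vote.

Series A: 4/5 of 20443892 = 16355113.60, rounded up to 16355114; 16,355,114 required, 16,355,114 in favor — approved.
Series B: 3/5 of 2743650 = 1646190; 1,646,190 required, 1,646,542 in favor — approved.
Series C: a majority of 2957078 is 1478540; 1,478,540 required, 1,478,540 in favor — approved.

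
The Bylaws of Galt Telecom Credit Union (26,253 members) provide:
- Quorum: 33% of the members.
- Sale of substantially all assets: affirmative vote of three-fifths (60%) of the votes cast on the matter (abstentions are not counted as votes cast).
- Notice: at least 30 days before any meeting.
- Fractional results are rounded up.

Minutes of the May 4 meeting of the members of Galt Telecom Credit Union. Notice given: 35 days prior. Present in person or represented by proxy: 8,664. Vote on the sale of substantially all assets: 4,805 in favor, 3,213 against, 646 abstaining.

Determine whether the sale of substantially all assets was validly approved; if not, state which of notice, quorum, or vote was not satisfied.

Notice: 35 days given; 30 required. Satisfied.
Quorum: 33% of 26,253 = 8,663.49, rounded up to 8,664; 8,664 present. Satisfied.
Vote: requires three-fifths of the votes cast (8,664 − 646 abstaining = 8,018); 3/5 of 8018 = 4810.80, rounded up to 4811, so 4,811 needed; 4,805 in favor. Not satisfied.

Invalid — vote requirement not satisfied.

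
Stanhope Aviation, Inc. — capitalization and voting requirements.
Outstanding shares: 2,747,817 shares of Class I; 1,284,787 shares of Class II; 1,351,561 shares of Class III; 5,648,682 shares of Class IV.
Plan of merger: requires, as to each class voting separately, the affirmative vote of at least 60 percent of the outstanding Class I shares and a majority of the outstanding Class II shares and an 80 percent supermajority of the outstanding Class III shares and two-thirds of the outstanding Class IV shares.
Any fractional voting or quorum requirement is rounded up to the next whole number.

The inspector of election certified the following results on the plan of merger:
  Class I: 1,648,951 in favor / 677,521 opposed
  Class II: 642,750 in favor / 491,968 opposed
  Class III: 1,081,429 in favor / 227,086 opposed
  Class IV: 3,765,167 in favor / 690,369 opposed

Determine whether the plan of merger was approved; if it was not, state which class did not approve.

Not approved — the Class IV shares did not give the required vote.

Class I: 3/5 of 2747817 = 1648690.20, rounded up to 1648691; 1,648,691 required, 1,648,951 in favor — approved.
Class II: a majority of 1284787 is 642394; 642,394 required, 642,750 in favor — approved.
Class III: 4/5 of 1351561 = 1081248.80, rounded up to 1081249; 1,081,249 required, 1,081,429 in favor — approved.
Class IV: 2/3 of 5648682 = 3765788; 3,765,788 required, 3,765,167 in favor — not approved.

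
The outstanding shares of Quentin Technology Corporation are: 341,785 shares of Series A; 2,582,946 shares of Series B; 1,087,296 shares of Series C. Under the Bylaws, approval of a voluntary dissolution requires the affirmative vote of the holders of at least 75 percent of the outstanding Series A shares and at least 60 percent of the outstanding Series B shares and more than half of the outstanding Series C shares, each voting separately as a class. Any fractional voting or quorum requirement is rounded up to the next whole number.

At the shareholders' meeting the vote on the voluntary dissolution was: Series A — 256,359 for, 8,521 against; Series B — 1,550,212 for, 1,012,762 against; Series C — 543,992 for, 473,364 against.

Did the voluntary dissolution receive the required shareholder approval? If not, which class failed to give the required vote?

Approved — every class gave the required vote.

Series A: 3/4 of 341785 = 256338.75, rounded up to 256339; 256,339 required, 256,359 in favor — approved.
Series B: 3/5 of 2582946 = 1549767.60, rounded up to 1549768; 1,549,768 required, 1,550,212 in favor — approved.
Series C: a majority of 1087296 is 543649; 543,649 required, 543,992 in favor — approved.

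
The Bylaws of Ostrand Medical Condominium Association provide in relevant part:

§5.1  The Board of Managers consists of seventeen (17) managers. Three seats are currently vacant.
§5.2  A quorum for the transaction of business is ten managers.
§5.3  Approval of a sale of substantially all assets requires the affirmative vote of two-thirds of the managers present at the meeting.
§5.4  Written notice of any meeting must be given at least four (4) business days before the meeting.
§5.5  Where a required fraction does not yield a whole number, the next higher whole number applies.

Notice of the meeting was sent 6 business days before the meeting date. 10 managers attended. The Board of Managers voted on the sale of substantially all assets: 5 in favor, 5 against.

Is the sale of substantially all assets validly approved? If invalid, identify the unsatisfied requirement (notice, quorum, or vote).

Invalid — vote requirement not satisfied.

Notice: 6 business days given; 4 required (6 ≥ 4). Satisfied.
Quorum: 10 present; quorum is 10. Satisfied.
Vote: the sale of substantially all assets requires two-thirds of the managers present (10). 2/3 of 10 = 6.67, rounded up to 7, so 7 affirmative votes are needed; 5 voted in favor. Not satisfied.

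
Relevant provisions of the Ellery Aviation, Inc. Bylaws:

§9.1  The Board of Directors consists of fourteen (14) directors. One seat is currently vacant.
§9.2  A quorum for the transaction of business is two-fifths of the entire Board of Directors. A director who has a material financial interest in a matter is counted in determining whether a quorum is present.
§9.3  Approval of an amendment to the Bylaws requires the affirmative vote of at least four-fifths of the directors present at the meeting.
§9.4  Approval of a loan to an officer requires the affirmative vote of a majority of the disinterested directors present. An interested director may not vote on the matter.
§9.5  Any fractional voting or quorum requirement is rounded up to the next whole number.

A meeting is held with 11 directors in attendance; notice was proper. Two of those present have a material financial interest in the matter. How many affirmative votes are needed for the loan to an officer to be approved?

The loan to an officer requires a majority of the disinterested directors present (11 − 2 = 9).
A majority of 9 is 5.

5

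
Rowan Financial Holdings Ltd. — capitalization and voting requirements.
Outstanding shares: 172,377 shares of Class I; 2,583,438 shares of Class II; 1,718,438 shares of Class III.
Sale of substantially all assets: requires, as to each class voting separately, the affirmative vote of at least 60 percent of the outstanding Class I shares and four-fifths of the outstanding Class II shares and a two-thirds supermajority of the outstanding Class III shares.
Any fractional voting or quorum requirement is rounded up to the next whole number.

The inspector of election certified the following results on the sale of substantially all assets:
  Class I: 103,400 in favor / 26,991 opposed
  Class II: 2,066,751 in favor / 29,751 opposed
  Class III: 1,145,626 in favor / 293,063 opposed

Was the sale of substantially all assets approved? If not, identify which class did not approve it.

Class I: 3/5 of 172377 = 103426.20, rounded up to 103427; 103,427 required, 103,400 in favor — not approved.
Class II: 4/5 of 2583438 = 2066750.40, rounded up to 2066751; 2,066,751 required, 2,066,751 in favor — approved.
Class III: 2/3 of 1718438 = 1145625.33, rounded up to 1145626; 1,145,626 required, 1,145,626 in favor — approved.

Not approved — the Class I shares did not give the required vote.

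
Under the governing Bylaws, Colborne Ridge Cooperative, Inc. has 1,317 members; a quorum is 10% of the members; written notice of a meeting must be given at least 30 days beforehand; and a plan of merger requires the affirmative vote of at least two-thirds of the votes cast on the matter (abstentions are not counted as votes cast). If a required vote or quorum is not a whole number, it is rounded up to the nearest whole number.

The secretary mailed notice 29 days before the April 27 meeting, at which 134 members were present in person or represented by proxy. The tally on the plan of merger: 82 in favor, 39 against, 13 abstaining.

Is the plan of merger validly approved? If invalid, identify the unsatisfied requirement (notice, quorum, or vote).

Notice: 29 days given; 30 required. Not satisfied.
Quorum: 10% of 1,317 = 131.70, rounded up to 132; 134 present. Satisfied.
Vote: requires two-thirds of the votes cast (134 − 13 abstaining = 121); 2/3 of 121 = 80.67, rounded up to 81, so 81 needed; 82 in favor. Satisfied.

Invalid — notice requirement not satisfied.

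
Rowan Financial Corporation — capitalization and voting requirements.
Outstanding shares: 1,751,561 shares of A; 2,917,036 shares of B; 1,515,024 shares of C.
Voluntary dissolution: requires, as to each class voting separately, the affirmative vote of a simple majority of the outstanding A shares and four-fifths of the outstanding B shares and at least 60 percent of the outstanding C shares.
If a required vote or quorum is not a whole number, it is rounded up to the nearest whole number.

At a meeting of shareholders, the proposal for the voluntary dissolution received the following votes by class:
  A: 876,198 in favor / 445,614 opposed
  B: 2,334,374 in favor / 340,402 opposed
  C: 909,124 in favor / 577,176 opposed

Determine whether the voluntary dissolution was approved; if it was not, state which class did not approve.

Approved — every class gave the required vote.

A: a majority of 1751561 is 875781; 875,781 required, 876,198 in favor — approved.
B: 4/5 of 2917036 = 2333628.80, rounded up to 2333629; 2,333,629 required, 2,334,374 in favor — approved.
C: 3/5 of 1515024 = 909014.40, rounded up to 909015; 909,015 required, 909,124 in favor — approved.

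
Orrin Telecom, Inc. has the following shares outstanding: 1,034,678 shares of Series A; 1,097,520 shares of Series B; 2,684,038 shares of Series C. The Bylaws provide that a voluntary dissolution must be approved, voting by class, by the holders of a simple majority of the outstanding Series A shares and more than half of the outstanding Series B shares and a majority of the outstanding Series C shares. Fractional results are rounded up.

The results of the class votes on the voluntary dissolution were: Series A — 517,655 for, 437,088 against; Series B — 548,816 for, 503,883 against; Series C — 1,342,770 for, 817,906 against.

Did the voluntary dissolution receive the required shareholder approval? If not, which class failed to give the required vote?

Series A: a majority of 1034678 is 517340; 517,340 required, 517,655 in favor — approved.
Series B: a majority of 1097520 is 548761; 548,761 required, 548,816 in favor — approved.
Series C: a majority of 2684038 is 1342020; 1,342,020 required, 1,342,770 in favor — approved.

Approved — every class gave the required vote.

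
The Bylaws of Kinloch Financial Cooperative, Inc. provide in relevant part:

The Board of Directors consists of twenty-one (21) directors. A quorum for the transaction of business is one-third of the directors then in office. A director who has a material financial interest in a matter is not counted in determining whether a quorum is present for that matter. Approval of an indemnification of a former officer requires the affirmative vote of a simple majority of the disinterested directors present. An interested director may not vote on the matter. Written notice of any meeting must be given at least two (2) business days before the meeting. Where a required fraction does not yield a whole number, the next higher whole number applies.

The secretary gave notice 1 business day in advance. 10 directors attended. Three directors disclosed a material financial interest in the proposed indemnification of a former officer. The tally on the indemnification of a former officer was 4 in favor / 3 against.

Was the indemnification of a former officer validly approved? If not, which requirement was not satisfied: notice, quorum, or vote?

Invalid — notice requirement not satisfied.

Notice: 1 business day given; 2 required (1 < 2). Not satisfied.
Quorum: 10 present, but the 3 interested directors do not count, leaving 7. Quorum is 7. Satisfied.
Vote: the indemnification of a former officer requires a majority of the disinterested directors present (10 − 3 = 7). A majority of 7 is 4, so 4 affirmative votes are needed; 4 voted in favor. Satisfied.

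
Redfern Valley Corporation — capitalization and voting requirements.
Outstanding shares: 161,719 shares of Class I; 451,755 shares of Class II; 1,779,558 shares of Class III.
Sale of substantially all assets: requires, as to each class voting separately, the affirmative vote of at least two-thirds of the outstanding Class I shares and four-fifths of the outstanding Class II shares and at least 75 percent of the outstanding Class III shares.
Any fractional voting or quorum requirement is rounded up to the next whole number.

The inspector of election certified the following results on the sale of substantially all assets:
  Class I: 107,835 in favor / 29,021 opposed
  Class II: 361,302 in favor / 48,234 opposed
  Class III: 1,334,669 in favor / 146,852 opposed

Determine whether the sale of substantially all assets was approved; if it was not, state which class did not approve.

Class I: 2/3 of 161719 = 107812.67, rounded up to 107813; 107,813 required, 107,835 in favor — approved.
Class II: 4/5 of 451755 = 361404; 361,404 required, 361,302 in favor — not approved.
Class III: 3/4 of 1779558 = 1334668.50, rounded up to 1334669; 1,334,669 required, 1,334,669 in favor — approved.

Not approved — the Class II shares did not give the required vote.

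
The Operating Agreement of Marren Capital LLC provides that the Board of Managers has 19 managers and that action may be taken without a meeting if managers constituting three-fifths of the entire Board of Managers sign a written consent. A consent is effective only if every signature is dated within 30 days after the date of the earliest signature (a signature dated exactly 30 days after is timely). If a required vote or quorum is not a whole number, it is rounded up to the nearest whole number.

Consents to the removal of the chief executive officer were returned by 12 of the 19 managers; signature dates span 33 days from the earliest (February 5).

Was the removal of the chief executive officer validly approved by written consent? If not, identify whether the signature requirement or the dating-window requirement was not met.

Not effective — dating-window requirement not satisfied.

Signatures required: three-fifths of 19 — 3/5 of 19 = 11.40, rounded up to 12, so 12 needed; 12 signed. Sufficient.
Dating window: the latest signature is 33 days after the earliest; the limit is 30 days. Outside the window.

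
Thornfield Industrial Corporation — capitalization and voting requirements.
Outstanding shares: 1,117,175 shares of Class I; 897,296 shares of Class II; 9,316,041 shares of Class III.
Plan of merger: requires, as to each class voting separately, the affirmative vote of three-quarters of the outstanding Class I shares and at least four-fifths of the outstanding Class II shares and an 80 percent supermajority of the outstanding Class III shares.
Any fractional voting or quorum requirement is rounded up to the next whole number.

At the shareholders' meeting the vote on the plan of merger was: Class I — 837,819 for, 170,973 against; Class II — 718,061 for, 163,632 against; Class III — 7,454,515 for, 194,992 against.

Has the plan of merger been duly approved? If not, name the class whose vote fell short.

Class I: 3/4 of 1117175 = 837881.25, rounded up to 837882; 837,882 required, 837,819 in favor — not approved.
Class II: 4/5 of 897296 = 717836.80, rounded up to 717837; 717,837 required, 718,061 in favor — approved.
Class III: 4/5 of 9316041 = 7452832.80, rounded up to 7452833; 7,452,833 required, 7,454,515 in favor — approved.

Not approved — the Class I shares did not give the required vote.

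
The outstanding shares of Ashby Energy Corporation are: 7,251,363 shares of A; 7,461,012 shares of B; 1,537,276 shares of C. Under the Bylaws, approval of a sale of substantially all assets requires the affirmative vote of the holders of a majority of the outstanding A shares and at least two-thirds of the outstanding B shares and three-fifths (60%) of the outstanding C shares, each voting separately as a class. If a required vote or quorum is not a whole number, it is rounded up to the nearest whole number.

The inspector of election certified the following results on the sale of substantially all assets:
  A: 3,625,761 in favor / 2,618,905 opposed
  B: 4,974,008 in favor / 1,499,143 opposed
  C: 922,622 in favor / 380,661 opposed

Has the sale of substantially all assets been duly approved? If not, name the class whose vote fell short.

A: a majority of 7251363 is 3625682; 3,625,682 required, 3,625,761 in favor — approved.
B: 2/3 of 7461012 = 4974008; 4,974,008 required, 4,974,008 in favor — approved.
C: 3/5 of 1537276 = 922365.60, rounded up to 922366; 922,366 required, 922,622 in favor — approved.

Approved — every class gave the required vote.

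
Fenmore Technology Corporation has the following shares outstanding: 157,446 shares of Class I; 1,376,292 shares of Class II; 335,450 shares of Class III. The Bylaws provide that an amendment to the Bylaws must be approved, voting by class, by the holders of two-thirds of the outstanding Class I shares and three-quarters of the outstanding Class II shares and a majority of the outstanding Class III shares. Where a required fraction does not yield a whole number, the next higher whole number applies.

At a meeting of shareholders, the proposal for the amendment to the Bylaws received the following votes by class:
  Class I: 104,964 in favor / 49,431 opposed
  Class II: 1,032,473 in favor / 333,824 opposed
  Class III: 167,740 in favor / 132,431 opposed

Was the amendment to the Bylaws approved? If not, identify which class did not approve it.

Class I: 2/3 of 157446 = 104964; 104,964 required, 104,964 in favor — approved.
Class II: 3/4 of 1376292 = 1032219; 1,032,219 required, 1,032,473 in favor — approved.
Class III: a majority of 335450 is 167726; 167,726 required, 167,740 in favor — approved.

Approved — every class gave the required vote.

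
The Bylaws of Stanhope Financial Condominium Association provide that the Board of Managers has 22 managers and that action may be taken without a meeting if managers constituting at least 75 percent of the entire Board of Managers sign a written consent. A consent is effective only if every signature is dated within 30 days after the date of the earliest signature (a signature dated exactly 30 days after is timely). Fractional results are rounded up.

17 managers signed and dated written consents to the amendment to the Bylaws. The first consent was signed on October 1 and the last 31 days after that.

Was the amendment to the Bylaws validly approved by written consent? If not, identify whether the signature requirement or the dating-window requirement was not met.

Not effective — dating-window requirement not satisfied.

Signatures required: at least 75 percent of 22 — 3/4 of 22 = 16.50, rounded up to 17, so 17 needed; 17 signed. Sufficient.
Dating window: the latest signature is 31 days after the earliest; the limit is 30 days. Outside the window.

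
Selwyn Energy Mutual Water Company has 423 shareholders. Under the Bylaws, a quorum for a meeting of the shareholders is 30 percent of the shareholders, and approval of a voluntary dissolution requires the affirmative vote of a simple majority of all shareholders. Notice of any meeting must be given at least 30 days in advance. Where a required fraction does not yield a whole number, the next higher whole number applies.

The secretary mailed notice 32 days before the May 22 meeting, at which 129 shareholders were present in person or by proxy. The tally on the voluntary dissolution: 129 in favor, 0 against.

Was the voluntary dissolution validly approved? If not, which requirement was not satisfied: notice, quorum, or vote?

Invalid — vote requirement not satisfied.

Notice: 32 days given; 30 required. Satisfied.
Quorum: 30% of 423 = 126.90, rounded up to 127; 129 present. Satisfied.
Vote: requires a majority of all shareholders (423); a majority of 423 is 212, so 212 needed; 129 in favor. Not satisfied.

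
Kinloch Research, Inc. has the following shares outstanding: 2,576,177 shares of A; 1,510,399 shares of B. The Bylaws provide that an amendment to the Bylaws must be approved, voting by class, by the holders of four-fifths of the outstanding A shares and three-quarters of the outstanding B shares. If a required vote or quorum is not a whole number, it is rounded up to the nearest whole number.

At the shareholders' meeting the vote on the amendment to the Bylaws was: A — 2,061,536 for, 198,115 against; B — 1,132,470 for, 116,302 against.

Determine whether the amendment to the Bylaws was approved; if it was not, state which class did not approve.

A: 4/5 of 2576177 = 2060941.60, rounded up to 2060942; 2,060,942 required, 2,061,536 in favor — approved.
B: 3/4 of 1510399 = 1132799.25, rounded up to 1132800; 1,132,800 required, 1,132,470 in favor — not approved.

Not approved — the B shares did not give the required vote.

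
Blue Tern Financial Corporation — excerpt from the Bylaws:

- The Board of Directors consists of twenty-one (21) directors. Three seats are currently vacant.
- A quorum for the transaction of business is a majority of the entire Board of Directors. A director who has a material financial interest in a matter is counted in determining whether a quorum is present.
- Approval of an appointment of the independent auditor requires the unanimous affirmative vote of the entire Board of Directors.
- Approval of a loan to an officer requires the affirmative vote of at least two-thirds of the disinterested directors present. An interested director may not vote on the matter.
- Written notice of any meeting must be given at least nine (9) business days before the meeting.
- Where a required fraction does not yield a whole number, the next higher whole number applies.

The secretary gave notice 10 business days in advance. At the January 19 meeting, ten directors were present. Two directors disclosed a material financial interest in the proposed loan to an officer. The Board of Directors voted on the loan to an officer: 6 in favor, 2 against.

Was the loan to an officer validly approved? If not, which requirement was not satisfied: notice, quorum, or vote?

Notice: 10 business days given; 9 required (10 ≥ 9). Satisfied.
Quorum: 10 present (interested directors count toward quorum); quorum is 11. Not satisfied.
Vote: the loan to an officer requires two-thirds of the disinterested directors present (10 − 2 = 8). 2/3 of 8 = 5.33, rounded up to 6, so 6 affirmative votes are needed; 6 voted in favor. Satisfied. (Moot — without a quorum no business can be validly transacted.)

Invalid — quorum requirement not satisfied.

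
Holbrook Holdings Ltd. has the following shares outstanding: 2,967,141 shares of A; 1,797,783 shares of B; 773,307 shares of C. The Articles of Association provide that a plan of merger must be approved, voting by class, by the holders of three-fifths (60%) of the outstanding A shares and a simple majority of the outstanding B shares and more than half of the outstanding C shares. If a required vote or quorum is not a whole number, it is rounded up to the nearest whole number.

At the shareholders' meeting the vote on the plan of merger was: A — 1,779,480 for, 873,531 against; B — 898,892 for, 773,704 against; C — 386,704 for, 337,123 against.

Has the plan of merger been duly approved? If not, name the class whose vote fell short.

A: 3/5 of 2967141 = 1780284.60, rounded up to 1780285; 1,780,285 required, 1,779,480 in favor — not approved.
B: a majority of 1797783 is 898892; 898,892 required, 898,892 in favor — approved.
C: a majority of 773307 is 386654; 386,654 required, 386,704 in favor — approved.

Not approved — the A shares did not give the required vote.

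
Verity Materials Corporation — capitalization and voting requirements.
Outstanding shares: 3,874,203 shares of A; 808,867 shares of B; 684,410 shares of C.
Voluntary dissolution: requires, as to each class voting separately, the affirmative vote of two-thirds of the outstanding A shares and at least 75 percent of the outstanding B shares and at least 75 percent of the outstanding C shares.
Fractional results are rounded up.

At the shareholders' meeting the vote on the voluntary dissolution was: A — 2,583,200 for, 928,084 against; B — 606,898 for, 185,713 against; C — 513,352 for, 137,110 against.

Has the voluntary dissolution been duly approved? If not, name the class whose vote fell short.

A: 2/3 of 3874203 = 2582802; 2,582,802 required, 2,583,200 in favor — approved.
B: 3/4 of 808867 = 606650.25, rounded up to 606651; 606,651 required, 606,898 in favor — approved.
C: 3/4 of 684410 = 513307.50, rounded up to 513308; 513,308 required, 513,352 in favor — approved.

Approved — every class gave the required vote.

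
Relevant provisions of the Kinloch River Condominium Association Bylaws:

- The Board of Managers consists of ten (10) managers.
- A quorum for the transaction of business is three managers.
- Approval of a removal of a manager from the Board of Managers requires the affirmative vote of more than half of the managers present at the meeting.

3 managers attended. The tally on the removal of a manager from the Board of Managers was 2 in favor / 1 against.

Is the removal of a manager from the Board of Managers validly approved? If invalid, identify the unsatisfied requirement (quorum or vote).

Valid — all requirements satisfied.

Quorum: 3 present; quorum is 3. Satisfied.
Vote: the removal of a manager from the Board of Managers requires a majority of the managers present (3). A majority of 3 is 2, so 2 affirmative votes are needed; 2 voted in favor. Satisfied.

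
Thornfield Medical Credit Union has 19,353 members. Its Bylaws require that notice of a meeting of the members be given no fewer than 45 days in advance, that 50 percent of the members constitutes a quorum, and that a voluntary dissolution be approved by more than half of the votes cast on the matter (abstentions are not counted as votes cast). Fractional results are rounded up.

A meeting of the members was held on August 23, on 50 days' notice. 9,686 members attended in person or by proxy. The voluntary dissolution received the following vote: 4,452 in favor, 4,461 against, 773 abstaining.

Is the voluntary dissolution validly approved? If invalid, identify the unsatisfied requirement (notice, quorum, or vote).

Invalid — vote requirement not satisfied.

Notice: 50 days given; 45 required. Satisfied.
Quorum: 50% of 19,353 = 9,676.50, rounded up to 9,677; 9,686 present. Satisfied.
Vote: requires a majority of the votes cast (9,686 − 773 abstaining = 8,913); a majority of 8913 is 4457, so 4,457 needed; 4,452 in favor. Not satisfied.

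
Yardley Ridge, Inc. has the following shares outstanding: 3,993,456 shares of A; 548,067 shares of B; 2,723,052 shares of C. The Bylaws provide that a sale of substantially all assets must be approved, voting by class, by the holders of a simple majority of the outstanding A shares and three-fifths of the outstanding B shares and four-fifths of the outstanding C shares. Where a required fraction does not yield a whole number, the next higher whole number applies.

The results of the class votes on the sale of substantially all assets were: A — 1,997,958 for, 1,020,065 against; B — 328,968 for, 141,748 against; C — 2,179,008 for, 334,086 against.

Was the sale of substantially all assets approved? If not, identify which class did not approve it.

Approved — every class gave the required vote.

A: a majority of 3993456 is 1996729; 1,996,729 required, 1,997,958 in favor — approved.
B: 3/5 of 548067 = 328840.20, rounded up to 328841; 328,841 required, 328,968 in favor — approved.
C: 4/5 of 2723052 = 2178441.60, rounded up to 2178442; 2,178,442 required, 2,179,008 in favor — approved.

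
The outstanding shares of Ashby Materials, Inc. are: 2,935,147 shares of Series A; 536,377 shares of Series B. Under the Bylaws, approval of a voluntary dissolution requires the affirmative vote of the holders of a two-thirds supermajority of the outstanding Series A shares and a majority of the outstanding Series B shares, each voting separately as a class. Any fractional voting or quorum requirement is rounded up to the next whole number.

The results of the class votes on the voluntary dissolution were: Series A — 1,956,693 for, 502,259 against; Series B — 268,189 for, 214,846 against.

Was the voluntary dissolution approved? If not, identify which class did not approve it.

Not approved — the Series A shares did not give the required vote.

Series A: 2/3 of 2935147 = 1956764.67, rounded up to 1956765; 1,956,765 required, 1,956,693 in favor — not approved.
Series B: a majority of 536377 is 268189; 268,189 required, 268,189 in favor — approved.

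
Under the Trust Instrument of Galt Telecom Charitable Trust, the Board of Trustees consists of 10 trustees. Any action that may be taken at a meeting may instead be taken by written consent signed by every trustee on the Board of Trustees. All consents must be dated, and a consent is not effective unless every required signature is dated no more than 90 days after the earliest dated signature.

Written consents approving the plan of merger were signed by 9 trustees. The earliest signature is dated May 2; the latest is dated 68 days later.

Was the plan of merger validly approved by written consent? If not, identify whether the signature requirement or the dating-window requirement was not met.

Not effective — insufficient signatures.

Signatures required: every one of 10 — unanimous means all 10, so 10 needed; 9 signed. Insufficient.
Dating window: the latest signature is 68 days after the earliest; the limit is 90 days. Within the window.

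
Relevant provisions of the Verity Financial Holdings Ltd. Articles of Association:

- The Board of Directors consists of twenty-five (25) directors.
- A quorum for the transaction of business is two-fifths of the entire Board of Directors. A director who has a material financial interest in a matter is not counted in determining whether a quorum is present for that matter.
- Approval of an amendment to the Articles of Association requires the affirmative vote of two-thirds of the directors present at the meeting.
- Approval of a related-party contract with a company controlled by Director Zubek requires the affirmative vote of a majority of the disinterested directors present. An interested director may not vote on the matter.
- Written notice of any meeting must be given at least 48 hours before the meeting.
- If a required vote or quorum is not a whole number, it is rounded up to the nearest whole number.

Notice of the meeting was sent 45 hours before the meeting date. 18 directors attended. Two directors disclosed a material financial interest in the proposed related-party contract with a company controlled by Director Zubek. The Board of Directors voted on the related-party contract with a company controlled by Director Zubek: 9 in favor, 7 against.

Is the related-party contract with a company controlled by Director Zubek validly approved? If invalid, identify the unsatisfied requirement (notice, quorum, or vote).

Notice: 45 hours given; 48 required (45 < 48). Not satisfied.
Quorum: 18 present, but the 2 interested directors do not count, leaving 16. Quorum is 10. Satisfied.
Vote: the related-party contract with a company controlled by Director Zubek requires a majority of the disinterested directors present (18 − 2 = 16). A majority of 16 is 9, so 9 affirmative votes are needed; 9 voted in favor. Satisfied.

Invalid — notice requirement not satisfied.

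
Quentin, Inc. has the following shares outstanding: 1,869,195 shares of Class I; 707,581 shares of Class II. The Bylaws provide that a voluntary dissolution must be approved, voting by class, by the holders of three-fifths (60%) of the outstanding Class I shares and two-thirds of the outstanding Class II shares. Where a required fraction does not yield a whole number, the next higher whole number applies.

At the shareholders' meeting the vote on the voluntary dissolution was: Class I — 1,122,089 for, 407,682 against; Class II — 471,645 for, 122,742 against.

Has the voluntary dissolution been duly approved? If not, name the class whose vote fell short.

Not approved — the Class II shares did not give the required vote.

Class I: 3/5 of 1869195 = 1121517; 1,121,517 required, 1,122,089 in favor — approved.
Class II: 2/3 of 707581 = 471720.67, rounded up to 471721; 471,721 required, 471,645 in favor — not approved.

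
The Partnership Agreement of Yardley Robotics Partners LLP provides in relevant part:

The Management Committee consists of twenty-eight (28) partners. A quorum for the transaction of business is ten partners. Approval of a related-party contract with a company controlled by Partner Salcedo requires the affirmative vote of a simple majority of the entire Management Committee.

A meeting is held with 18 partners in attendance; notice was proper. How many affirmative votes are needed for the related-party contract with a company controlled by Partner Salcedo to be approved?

15

The related-party contract with a company controlled by Partner Salcedo requires a majority of the entire Management Committee (28).
A majority of 28 is 15.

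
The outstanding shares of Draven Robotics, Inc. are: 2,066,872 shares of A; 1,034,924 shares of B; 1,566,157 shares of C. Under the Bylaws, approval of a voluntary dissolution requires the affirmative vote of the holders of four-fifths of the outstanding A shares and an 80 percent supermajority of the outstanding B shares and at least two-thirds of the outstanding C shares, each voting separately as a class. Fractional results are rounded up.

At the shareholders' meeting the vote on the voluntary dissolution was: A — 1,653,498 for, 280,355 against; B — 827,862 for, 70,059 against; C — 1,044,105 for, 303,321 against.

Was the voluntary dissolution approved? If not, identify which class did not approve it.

A: 4/5 of 2066872 = 1653497.60, rounded up to 1653498; 1,653,498 required, 1,653,498 in favor — approved.
B: 4/5 of 1034924 = 827939.20, rounded up to 827940; 827,940 required, 827,862 in favor — not approved.
C: 2/3 of 1566157 = 1044104.67, rounded up to 1044105; 1,044,105 required, 1,044,105 in favor — approved.

Not approved — the B shares did not give the required vote.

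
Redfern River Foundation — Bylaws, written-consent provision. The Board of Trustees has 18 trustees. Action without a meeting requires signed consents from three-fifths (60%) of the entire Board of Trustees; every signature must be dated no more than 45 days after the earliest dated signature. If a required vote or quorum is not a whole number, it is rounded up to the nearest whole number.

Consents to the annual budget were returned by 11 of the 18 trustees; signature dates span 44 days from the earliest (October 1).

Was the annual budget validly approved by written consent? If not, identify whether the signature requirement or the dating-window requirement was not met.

Signatures required: three-fifths (60%) of 18 — 3/5 of 18 = 10.80, rounded up to 11, so 11 needed; 11 signed. Sufficient.
Dating window: the latest signature is 44 days after the earliest; the limit is 45 days. Within the window.

Effective — both the signature and dating-window requirements are satisfied.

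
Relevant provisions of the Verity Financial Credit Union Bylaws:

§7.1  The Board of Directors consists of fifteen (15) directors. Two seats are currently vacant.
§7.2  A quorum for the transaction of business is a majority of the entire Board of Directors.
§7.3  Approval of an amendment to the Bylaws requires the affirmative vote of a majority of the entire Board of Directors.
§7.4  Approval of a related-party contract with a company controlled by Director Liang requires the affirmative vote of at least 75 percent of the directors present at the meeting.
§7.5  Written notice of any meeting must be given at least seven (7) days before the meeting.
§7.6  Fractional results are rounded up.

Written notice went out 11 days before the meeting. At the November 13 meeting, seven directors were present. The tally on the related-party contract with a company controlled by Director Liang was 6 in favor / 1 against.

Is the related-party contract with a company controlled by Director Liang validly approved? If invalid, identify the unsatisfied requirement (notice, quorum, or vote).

Invalid — quorum requirement not satisfied.

Notice: 11 days given; 7 required (11 ≥ 7). Satisfied.
Quorum: 7 present; quorum is 8. Not satisfied.
Vote: the related-party contract with a company controlled by Director Liang requires three-fourths of the directors present (7). 3/4 of 7 = 5.25, rounded up to 6, so 6 affirmative votes are needed; 6 voted in favor. Satisfied. (Moot — without a quorum no business can be validly transacted.)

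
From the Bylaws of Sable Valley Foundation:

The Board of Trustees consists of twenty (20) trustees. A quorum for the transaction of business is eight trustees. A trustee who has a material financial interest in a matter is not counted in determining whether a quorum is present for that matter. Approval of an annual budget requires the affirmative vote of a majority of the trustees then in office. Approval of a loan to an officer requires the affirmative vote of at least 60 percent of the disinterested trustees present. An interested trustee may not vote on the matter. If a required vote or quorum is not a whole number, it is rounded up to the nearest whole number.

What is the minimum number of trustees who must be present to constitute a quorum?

8

The quorum is fixed at 8.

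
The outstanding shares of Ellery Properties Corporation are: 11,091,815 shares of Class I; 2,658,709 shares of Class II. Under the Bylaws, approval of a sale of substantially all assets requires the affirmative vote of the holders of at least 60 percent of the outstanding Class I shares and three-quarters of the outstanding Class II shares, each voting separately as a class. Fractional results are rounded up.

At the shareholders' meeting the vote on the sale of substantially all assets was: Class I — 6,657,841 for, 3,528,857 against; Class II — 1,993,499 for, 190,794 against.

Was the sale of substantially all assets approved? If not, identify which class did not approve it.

Not approved — the Class II shares did not give the required vote.

Class I: 3/5 of 11091815 = 6655089; 6,655,089 required, 6,657,841 in favor — approved.
Class II: 3/4 of 2658709 = 1994031.75, rounded up to 1994032; 1,994,032 required, 1,993,499 in favor — not approved.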